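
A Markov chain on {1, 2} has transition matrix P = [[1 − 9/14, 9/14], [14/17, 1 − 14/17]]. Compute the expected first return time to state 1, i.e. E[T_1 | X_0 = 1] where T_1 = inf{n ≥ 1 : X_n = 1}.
E[T_1 | X_0 = 1] = 1/π_1 = 349/196

For an irreducible recurrent Markov chain with stationary distribution π, E[T_i | X_0 = i] = 1/π_i (Kac's formula). Here π_1 = (14/17)/(9/14 + 14/17) = (14/17)/(349/238) = 196/349, so E[T_1 | X_0 = 1] = 1/π_1 = (9/14 + 14/17)/(14/17) = (349/238)/(14/17) = 349/196.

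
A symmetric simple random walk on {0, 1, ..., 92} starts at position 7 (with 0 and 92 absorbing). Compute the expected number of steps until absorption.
E[τ | X_0 = 7] = 595

Let v_k = E[τ | X_0 = k]. Boundary: v_0 = v_92 = 0. Recurrence: v_k = 1 + (v_{k-1} + v_{k+1})/2 for 1 ≤ k ≤ 91. The particular solution to v_k − (v_{k-1} + v_{k+1})/2 = 1 is v_k = −k^2. Adding homogeneous solution A + B k and matching boundaries gives v_k = k (92 − k). Substituting k = 7: v_7 = 7 · 85 = 595.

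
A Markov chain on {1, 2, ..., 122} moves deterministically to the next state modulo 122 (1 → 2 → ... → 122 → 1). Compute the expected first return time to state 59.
E[T_59 | X_0 = 59] = 122

The chain cycles deterministically, so starting at state 59 it returns in exactly 122 steps. Equivalently, the stationary distribution is uniform π_j = 1/122 for every state j, so by Kac's formula E[T_59] = 1/π_59 = 122.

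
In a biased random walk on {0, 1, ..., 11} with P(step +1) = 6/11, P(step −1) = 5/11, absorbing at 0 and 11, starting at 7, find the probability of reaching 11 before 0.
P(hit 11 before 0) = (1 − (5/6)^7) / (1 − (5/6)^11) = 261547056/313968931

Let u_k denote P(reach 11 before 0 | start at k). Boundary: u_0 = 0, u_11 = 1. Recurrence: u_k = 6/11·u_{k+1} + 5/11·u_{k-1} for 1 ≤ k ≤ 10. Try u_k = A + B·r^k with r = q/p = (5/11)/(6/11) = 5/6. Substitution satisfies the recurrence; boundary conditions give:
  u_k = (1 − r^k) / (1 − r^N) = (1 − (5/6)^7) / (1 − (5/6)^11) = 261547056/313968931.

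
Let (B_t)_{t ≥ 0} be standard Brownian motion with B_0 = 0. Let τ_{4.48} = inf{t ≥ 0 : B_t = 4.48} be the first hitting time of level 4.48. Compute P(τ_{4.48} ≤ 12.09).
P(τ_{4.48} ≤ 12.09) = 2(1 − Φ(4.48/√12.09)) = 2(1 − Φ(1.2884)) ≈ 0.1976

By the reflection principle for standard BM, P(τ_b ≤ t) = 2 · P(B_t ≥ b). Since B_t ~ N(0, t), P(B_t ≥ 4.48) = 1 − Φ(4.48/√t) = 1 − Φ(4.48/√12.09) = 1 − Φ(1.2884) ≈ 0.09880. Doubling: P(τ_{4.48} ≤ 12.09) ≈ 2 · 0.09880 = 0.19760 ≈ 0.1976.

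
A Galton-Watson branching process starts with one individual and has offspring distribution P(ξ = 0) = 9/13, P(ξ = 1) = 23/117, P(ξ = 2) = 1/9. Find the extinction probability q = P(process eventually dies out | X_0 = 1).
q = 1

Mean offspring μ = 0·9/13 + 1·23/117 + 2·1/9 = 49/117 ≤ 1. For μ ≤ 1 with offspring not concentrated at 1, the Galton-Watson process goes extinct almost surely, so q = 1.
(Algebraic check: The pgf is f(s) = 9/13 + 23/117·s + 1/9·s². The extinction probability q is the smallest fixed point of f in [0, 1]. Setting s = f(s):
  1/9·s² + (23/117 − 1)·s + 9/13 = 0
  1/9·s² − (9/13 + 1/9)·s + 9/13 = 0
which factors as (s − 1)·(1/9·s − 9/13) = 0, giving roots s = 1 and s = (9/13)/(1/9) = 81/13. Since 81/13 ≥ 1, the smallest root in [0, 1] is s = 1.)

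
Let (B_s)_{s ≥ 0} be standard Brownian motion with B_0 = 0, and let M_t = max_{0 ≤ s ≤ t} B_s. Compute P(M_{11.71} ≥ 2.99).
P(M_{11.71} ≥ 2.99) = 2·P(B_{11.71} ≥ 2.99) = 2(1 − Φ(2.99/√11.71)) ≈ 0.3822

By the reflection principle for Brownian motion, P(M_t ≥ a) = 2 · P(B_t ≥ a) for a ≥ 0. Since B_t ~ N(0, t), P(B_t ≥ 2.99) = 1 − Φ(2.99/√t) = 1 − Φ(2.99/√11.71) = 1 − Φ(0.8738). So
  P(M_{11.71} ≥ 2.99) = 2(1 − Φ(0.8738)) ≈ 0.3822.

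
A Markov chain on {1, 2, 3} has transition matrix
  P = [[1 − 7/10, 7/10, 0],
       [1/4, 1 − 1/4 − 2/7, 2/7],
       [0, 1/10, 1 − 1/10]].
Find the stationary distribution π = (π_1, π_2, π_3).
π = (5/59, 14/59, 40/59)

This is a birth-death chain on three states, which satisfies detailed balance: π_1 · P_{12} = π_2 · P_{21} and π_2 · P_{23} = π_3 · P_{32}.
From π_1 · 7/10 = π_2 · 1/4: π_2/π_1 = (7/10)/(1/4) = 14/5.
From π_2 · 2/7 = π_3 · 1/10: π_3/π_2 = (2/7)/(1/10) = 20/7.
Take π_1 proportional to 1; then unnormalized π = (1, 14/5, 8). Normalize by dividing by the sum 59/5:
  π = (5/59, 14/59, 40/59).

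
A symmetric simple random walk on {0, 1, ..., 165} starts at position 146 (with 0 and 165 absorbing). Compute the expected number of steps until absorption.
E[τ | X_0 = 146] = 2774

Let v_k = E[τ | X_0 = k]. Boundary: v_0 = v_165 = 0. Recurrence: v_k = 1 + (v_{k-1} + v_{k+1})/2 for 1 ≤ k ≤ 164. The particular solution to v_k − (v_{k-1} + v_{k+1})/2 = 1 is v_k = −k^2. Adding homogeneous solution A + B k and matching boundaries gives v_k = k (165 − k). Substituting k = 146: v_146 = 146 · 19 = 2774.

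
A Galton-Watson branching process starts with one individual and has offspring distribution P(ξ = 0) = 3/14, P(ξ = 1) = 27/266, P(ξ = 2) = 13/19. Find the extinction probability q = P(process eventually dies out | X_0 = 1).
q = 57/182

The pgf is f(s) = 3/14 + 27/266·s + 13/19·s². The extinction probability q is the smallest fixed point of f in [0, 1]. Setting s = f(s):
  13/19·s² + (27/266 − 1)·s + 3/14 = 0
  13/19·s² − (3/14 + 13/19)·s + 3/14 = 0
which factors as (s − 1)·(13/19·s − 3/14) = 0, giving roots s = 1 and s = (3/14)/(13/19) = 57/182.
Mean offspring μ = 27/266 + 2·13/19 = 391/266 > 1 (supercritical), so q < 1. The extinction probability is the smaller root: q = (3/14)/(13/19) = 57/182.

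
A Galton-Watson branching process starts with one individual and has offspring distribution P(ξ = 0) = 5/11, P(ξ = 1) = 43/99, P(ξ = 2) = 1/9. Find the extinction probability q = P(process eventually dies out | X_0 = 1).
q = 1

Mean offspring μ = 0·5/11 + 1·43/99 + 2·1/9 = 65/99 ≤ 1. For μ ≤ 1 with offspring not concentrated at 1, the Galton-Watson process goes extinct almost surely, so q = 1.
(Algebraic check: The pgf is f(s) = 5/11 + 43/99·s + 1/9·s². The extinction probability q is the smallest fixed point of f in [0, 1]. Setting s = f(s):
  1/9·s² + (43/99 − 1)·s + 5/11 = 0
  1/9·s² − (5/11 + 1/9)·s + 5/11 = 0
which factors as (s − 1)·(1/9·s − 5/11) = 0, giving roots s = 1 and s = (5/11)/(1/9) = 45/11. Since 45/11 ≥ 1, the smallest root in [0, 1] is s = 1.)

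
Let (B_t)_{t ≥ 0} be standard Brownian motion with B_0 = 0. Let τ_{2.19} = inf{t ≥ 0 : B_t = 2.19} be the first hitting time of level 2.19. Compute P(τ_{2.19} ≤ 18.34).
P(τ_{2.19} ≤ 18.34) = 2(1 − Φ(2.19/√18.34)) = 2(1 − Φ(0.5114)) ≈ 0.6091

By the reflection principle for standard BM, P(τ_b ≤ t) = 2 · P(B_t ≥ b). Since B_t ~ N(0, t), P(B_t ≥ 2.19) = 1 − Φ(2.19/√t) = 1 − Φ(2.19/√18.34) = 1 − Φ(0.5114) ≈ 0.30454. Doubling: P(τ_{2.19} ≤ 18.34) ≈ 2 · 0.30454 = 0.60908 ≈ 0.6091.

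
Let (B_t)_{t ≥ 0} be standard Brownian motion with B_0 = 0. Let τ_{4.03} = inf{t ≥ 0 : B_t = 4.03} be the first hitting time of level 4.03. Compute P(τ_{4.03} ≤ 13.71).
P(τ_{4.03} ≤ 13.71) = 2(1 − Φ(4.03/√13.71)) = 2(1 − Φ(1.0884)) ≈ 0.2764

By the reflection principle for standard BM, P(τ_b ≤ t) = 2 · P(B_t ≥ b). Since B_t ~ N(0, t), P(B_t ≥ 4.03) = 1 − Φ(4.03/√t) = 1 − Φ(4.03/√13.71) = 1 − Φ(1.0884) ≈ 0.13821. Doubling: P(τ_{4.03} ≤ 13.71) ≈ 2 · 0.13821 = 0.27642 ≈ 0.2764.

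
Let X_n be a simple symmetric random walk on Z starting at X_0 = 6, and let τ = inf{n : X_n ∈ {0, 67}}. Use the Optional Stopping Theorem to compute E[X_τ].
E[X_τ] = 6

X_n is a martingale and τ is a bounded-mean stopping time (indeed τ is finite a.s. with bounded expectation since the walk is in a bounded region). By the OST, E[X_τ] = E[X_0] = 6. Equivalently: E[X_τ] = 67 · P(hit 67 first) + 0 · P(hit 0 first) = 67 · (6/67) = 6.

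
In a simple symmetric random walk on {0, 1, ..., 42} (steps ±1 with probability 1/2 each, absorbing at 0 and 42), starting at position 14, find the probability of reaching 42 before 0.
P(hit 42 before 0) = 14/42 = 1/3

Let u_k = P(hit 42 before 0 | start at k). Then u_0 = 0, u_42 = 1, and u_k = u_{k-1}/2 + u_{k+1}/2 for 1 ≤ k ≤ 41. This harmonic recurrence is solved by u_k = k/42, giving u_14 = 14/42 = 1/3.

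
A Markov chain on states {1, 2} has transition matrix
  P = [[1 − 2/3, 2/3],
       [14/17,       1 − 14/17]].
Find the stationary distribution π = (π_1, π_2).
π_1 = 21/38, π_2 = 17/38

Solve πP = π with π_1 + π_2 = 1. From πP = π: π_1 · (1 − 2/3) + π_2 · 14/17 = π_1 ⇒ π_2 · 14/17 = π_1 · 2/3 ⇒ π_2/π_1 = (2/3)/(14/17) = 17/21. Together with π_1 + π_2 = 1:
  π_1 = (14/17)/(2/3 + 14/17) = (14/17)/(76/51) = 21/38,
  π_2 = (2/3)/(2/3 + 14/17) = (2/3)/(76/51) = 17/38.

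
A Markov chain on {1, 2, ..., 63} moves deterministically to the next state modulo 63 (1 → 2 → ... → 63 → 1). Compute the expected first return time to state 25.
E[T_25 | X_0 = 25] = 63

The chain cycles deterministically, so starting at state 25 it returns in exactly 63 steps. Equivalently, the stationary distribution is uniform π_j = 1/63 for every state j, so by Kac's formula E[T_25] = 1/π_25 = 63.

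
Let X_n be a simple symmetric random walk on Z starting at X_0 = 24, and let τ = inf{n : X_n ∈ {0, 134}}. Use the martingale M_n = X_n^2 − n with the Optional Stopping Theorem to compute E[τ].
E[τ] = 2640

M_n = X_n^2 − n is a martingale (since E[X_{n+1}^2 | F_n] = X_n^2 + 1). By OST (τ has finite mean in a bounded region), E[M_τ] = E[M_0] = X_0^2 − 0 = 24^2 = 576. Also E[M_τ] = E[X_τ^2] − E[τ]. The walk exits at 0 or 134, with P(hit 134 first) = 24/134, so E[X_τ^2] = 134^2 · 24/134 + 0 = 3216. Thus E[τ] = E[X_τ^2] − E[M_τ] = 3216 − 576 = 2640 = 24(134 − 24) = 2640.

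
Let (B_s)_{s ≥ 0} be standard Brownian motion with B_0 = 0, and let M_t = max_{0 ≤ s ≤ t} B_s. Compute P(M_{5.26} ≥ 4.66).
P(M_{5.26} ≥ 4.66) = 2·P(B_{5.26} ≥ 4.66) = 2(1 − Φ(4.66/√5.26)) ≈ 0.0422

By the reflection principle for Brownian motion, P(M_t ≥ a) = 2 · P(B_t ≥ a) for a ≥ 0. Since B_t ~ N(0, t), P(B_t ≥ 4.66) = 1 − Φ(4.66/√t) = 1 − Φ(4.66/√5.26) = 1 − Φ(2.0319). So
  P(M_{5.26} ≥ 4.66) = 2(1 − Φ(2.0319)) ≈ 0.0422.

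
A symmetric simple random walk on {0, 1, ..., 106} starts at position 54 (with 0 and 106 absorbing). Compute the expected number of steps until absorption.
E[τ | X_0 = 54] = 2808

Let v_k = E[τ | X_0 = k]. Boundary: v_0 = v_106 = 0. Recurrence: v_k = 1 + (v_{k-1} + v_{k+1})/2 for 1 ≤ k ≤ 105. The particular solution to v_k − (v_{k-1} + v_{k+1})/2 = 1 is v_k = −k^2. Adding homogeneous solution A + B k and matching boundaries gives v_k = k (106 − k). Substituting k = 54: v_54 = 54 · 52 = 2808.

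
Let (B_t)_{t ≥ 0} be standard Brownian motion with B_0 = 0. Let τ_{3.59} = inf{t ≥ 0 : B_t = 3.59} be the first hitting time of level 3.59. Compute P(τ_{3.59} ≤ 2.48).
P(τ_{3.59} ≤ 2.48) = 2(1 − Φ(3.59/√2.48)) = 2(1 − Φ(2.2797)) ≈ 0.0226

By the reflection principle for standard BM, P(τ_b ≤ t) = 2 · P(B_t ≥ b). Since B_t ~ N(0, t), P(B_t ≥ 3.59) = 1 − Φ(3.59/√t) = 1 − Φ(3.59/√2.48) = 1 − Φ(2.2797) ≈ 0.01131. Doubling: P(τ_{3.59} ≤ 2.48) ≈ 2 · 0.01131 = 0.02262 ≈ 0.0226.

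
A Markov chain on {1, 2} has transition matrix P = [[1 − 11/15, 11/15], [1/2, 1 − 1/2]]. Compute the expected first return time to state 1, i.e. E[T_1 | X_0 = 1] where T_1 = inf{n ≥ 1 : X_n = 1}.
E[T_1 | X_0 = 1] = 1/π_1 = 37/15

For an irreducible recurrent Markov chain with stationary distribution π, E[T_i | X_0 = i] = 1/π_i (Kac's formula). Here π_1 = (1/2)/(11/15 + 1/2) = (1/2)/(37/30) = 15/37, so E[T_1 | X_0 = 1] = 1/π_1 = (11/15 + 1/2)/(1/2) = (37/30)/(1/2) = 37/15.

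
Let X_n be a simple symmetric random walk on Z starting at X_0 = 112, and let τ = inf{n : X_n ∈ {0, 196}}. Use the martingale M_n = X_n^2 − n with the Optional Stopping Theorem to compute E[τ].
E[τ] = 9408

M_n = X_n^2 − n is a martingale (since E[X_{n+1}^2 | F_n] = X_n^2 + 1). By OST (τ has finite mean in a bounded region), E[M_τ] = E[M_0] = X_0^2 − 0 = 112^2 = 12544. Also E[M_τ] = E[X_τ^2] − E[τ]. The walk exits at 0 or 196, with P(hit 196 first) = 112/196, so E[X_τ^2] = 196^2 · 112/196 + 0 = 21952. Thus E[τ] = E[X_τ^2] − E[M_τ] = 21952 − 12544 = 9408 = 112(196 − 112) = 9408.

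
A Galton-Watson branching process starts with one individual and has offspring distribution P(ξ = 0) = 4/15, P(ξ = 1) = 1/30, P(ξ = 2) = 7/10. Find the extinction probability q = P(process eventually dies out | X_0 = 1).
q = 8/21

The pgf is f(s) = 4/15 + 1/30·s + 7/10·s². The extinction probability q is the smallest fixed point of f in [0, 1]. Setting s = f(s):
  7/10·s² + (1/30 − 1)·s + 4/15 = 0
  7/10·s² − (4/15 + 7/10)·s + 4/15 = 0
which factors as (s − 1)·(7/10·s − 4/15) = 0, giving roots s = 1 and s = (4/15)/(7/10) = 8/21.
Mean offspring μ = 1/30 + 2·7/10 = 43/30 > 1 (supercritical), so q < 1. The extinction probability is the smaller root: q = (4/15)/(7/10) = 8/21.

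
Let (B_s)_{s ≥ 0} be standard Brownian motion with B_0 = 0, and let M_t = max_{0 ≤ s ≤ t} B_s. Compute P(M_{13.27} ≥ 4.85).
P(M_{13.27} ≥ 4.85) = 2·P(B_{13.27} ≥ 4.85) = 2(1 − Φ(4.85/√13.27)) ≈ 0.1831

By the reflection principle for Brownian motion, P(M_t ≥ a) = 2 · P(B_t ≥ a) for a ≥ 0. Since B_t ~ N(0, t), P(B_t ≥ 4.85) = 1 − Φ(4.85/√t) = 1 − Φ(4.85/√13.27) = 1 − Φ(1.3314). So
  P(M_{13.27} ≥ 4.85) = 2(1 − Φ(1.3314)) ≈ 0.1831.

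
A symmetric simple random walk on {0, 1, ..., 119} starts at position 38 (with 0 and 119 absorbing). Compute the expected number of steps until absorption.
E[τ | X_0 = 38] = 3078

Let v_k = E[τ | X_0 = k]. Boundary: v_0 = v_119 = 0. Recurrence: v_k = 1 + (v_{k-1} + v_{k+1})/2 for 1 ≤ k ≤ 118. The particular solution to v_k − (v_{k-1} + v_{k+1})/2 = 1 is v_k = −k^2. Adding homogeneous solution A + B k and matching boundaries gives v_k = k (119 − k). Substituting k = 38: v_38 = 38 · 81 = 3078.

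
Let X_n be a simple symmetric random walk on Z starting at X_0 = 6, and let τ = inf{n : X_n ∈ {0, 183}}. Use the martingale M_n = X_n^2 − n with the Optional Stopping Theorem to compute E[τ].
E[τ] = 1062

M_n = X_n^2 − n is a martingale (since E[X_{n+1}^2 | F_n] = X_n^2 + 1). By OST (τ has finite mean in a bounded region), E[M_τ] = E[M_0] = X_0^2 − 0 = 6^2 = 36. Also E[M_τ] = E[X_τ^2] − E[τ]. The walk exits at 0 or 183, with P(hit 183 first) = 6/183, so E[X_τ^2] = 183^2 · 6/183 + 0 = 1098. Thus E[τ] = E[X_τ^2] − E[M_τ] = 1098 − 36 = 1062 = 6(183 − 6) = 1062.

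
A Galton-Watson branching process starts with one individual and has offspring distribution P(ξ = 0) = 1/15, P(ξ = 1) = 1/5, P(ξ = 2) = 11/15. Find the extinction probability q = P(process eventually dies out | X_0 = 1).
q = 1/11

The pgf is f(s) = 1/15 + 1/5·s + 11/15·s². The extinction probability q is the smallest fixed point of f in [0, 1]. Setting s = f(s):
  11/15·s² + (1/5 − 1)·s + 1/15 = 0
  11/15·s² − (1/15 + 11/15)·s + 1/15 = 0
which factors as (s − 1)·(11/15·s − 1/15) = 0, giving roots s = 1 and s = (1/15)/(11/15) = 1/11.
Mean offspring μ = 1/5 + 2·11/15 = 5/3 > 1 (supercritical), so q < 1. The extinction probability is the smaller root: q = (1/15)/(11/15) = 1/11.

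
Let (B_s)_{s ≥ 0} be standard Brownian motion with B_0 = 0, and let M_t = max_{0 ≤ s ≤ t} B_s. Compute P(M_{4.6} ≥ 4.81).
P(M_{4.6} ≥ 4.81) = 2·P(B_{4.6} ≥ 4.81) = 2(1 − Φ(4.81/√4.6)) ≈ 0.0249

By the reflection principle for Brownian motion, P(M_t ≥ a) = 2 · P(B_t ≥ a) for a ≥ 0. Since B_t ~ N(0, t), P(B_t ≥ 4.81) = 1 − Φ(4.81/√t) = 1 − Φ(4.81/√4.6) = 1 − Φ(2.2427). So
  P(M_{4.6} ≥ 4.81) = 2(1 − Φ(2.2427)) ≈ 0.0249.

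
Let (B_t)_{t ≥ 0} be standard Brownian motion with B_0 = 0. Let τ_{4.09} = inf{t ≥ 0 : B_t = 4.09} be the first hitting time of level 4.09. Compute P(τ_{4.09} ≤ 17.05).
P(τ_{4.09} ≤ 17.05) = 2(1 − Φ(4.09/√17.05)) = 2(1 − Φ(0.9905)) ≈ 0.3219

By the reflection principle for standard BM, P(τ_b ≤ t) = 2 · P(B_t ≥ b). Since B_t ~ N(0, t), P(B_t ≥ 4.09) = 1 − Φ(4.09/√t) = 1 − Φ(4.09/√17.05) = 1 − Φ(0.9905) ≈ 0.16096. Doubling: P(τ_{4.09} ≤ 17.05) ≈ 2 · 0.16096 = 0.32192 ≈ 0.3219.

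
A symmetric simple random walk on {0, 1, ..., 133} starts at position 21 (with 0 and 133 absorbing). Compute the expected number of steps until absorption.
E[τ | X_0 = 21] = 2352

Let v_k = E[τ | X_0 = k]. Boundary: v_0 = v_133 = 0. Recurrence: v_k = 1 + (v_{k-1} + v_{k+1})/2 for 1 ≤ k ≤ 132. The particular solution to v_k − (v_{k-1} + v_{k+1})/2 = 1 is v_k = −k^2. Adding homogeneous solution A + B k and matching boundaries gives v_k = k (133 − k). Substituting k = 21: v_21 = 21 · 112 = 2352.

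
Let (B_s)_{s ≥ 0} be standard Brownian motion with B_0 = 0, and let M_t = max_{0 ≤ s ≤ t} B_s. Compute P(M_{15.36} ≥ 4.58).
P(M_{15.36} ≥ 4.58) = 2·P(B_{15.36} ≥ 4.58) = 2(1 − Φ(4.58/√15.36)) ≈ 0.2426

By the reflection principle for Brownian motion, P(M_t ≥ a) = 2 · P(B_t ≥ a) for a ≥ 0. Since B_t ~ N(0, t), P(B_t ≥ 4.58) = 1 − Φ(4.58/√t) = 1 − Φ(4.58/√15.36) = 1 − Φ(1.1686). So
  P(M_{15.36} ≥ 4.58) = 2(1 − Φ(1.1686)) ≈ 0.2426.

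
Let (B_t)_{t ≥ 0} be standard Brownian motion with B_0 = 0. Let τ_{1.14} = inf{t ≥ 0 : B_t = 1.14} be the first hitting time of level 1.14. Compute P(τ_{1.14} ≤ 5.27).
P(τ_{1.14} ≤ 5.27) = 2(1 − Φ(1.14/√5.27)) = 2(1 − Φ(0.4966)) ≈ 0.6195

By the reflection principle for standard BM, P(τ_b ≤ t) = 2 · P(B_t ≥ b). Since B_t ~ N(0, t), P(B_t ≥ 1.14) = 1 − Φ(1.14/√t) = 1 − Φ(1.14/√5.27) = 1 − Φ(0.4966) ≈ 0.30974. Doubling: P(τ_{1.14} ≤ 5.27) ≈ 2 · 0.30974 = 0.61948 ≈ 0.6195.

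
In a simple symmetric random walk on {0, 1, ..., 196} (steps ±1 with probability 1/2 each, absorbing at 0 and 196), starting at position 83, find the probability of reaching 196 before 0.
P(hit 196 before 0) = 83/196

Let u_k = P(hit 196 before 0 | start at k). Then u_0 = 0, u_196 = 1, and u_k = u_{k-1}/2 + u_{k+1}/2 for 1 ≤ k ≤ 195. This harmonic recurrence is solved by u_k = k/196, giving u_83 = 83/196.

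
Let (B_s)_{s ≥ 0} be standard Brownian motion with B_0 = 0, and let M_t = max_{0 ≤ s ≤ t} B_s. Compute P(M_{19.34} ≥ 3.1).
P(M_{19.34} ≥ 3.1) = 2·P(B_{19.34} ≥ 3.1) = 2(1 − Φ(3.1/√19.34)) ≈ 0.4809

By the reflection principle for Brownian motion, P(M_t ≥ a) = 2 · P(B_t ≥ a) for a ≥ 0. Since B_t ~ N(0, t), P(B_t ≥ 3.1) = 1 − Φ(3.1/√t) = 1 − Φ(3.1/√19.34) = 1 − Φ(0.7049). So
  P(M_{19.34} ≥ 3.1) = 2(1 − Φ(0.7049)) ≈ 0.4809.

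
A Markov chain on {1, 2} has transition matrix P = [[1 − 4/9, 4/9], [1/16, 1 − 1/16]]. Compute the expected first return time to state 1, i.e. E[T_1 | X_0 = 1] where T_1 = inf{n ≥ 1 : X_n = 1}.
E[T_1 | X_0 = 1] = 1/π_1 = 73/9

For an irreducible recurrent Markov chain with stationary distribution π, E[T_i | X_0 = i] = 1/π_i (Kac's formula). Here π_1 = (1/16)/(4/9 + 1/16) = (1/16)/(73/144) = 9/73, so E[T_1 | X_0 = 1] = 1/π_1 = (4/9 + 1/16)/(1/16) = (73/144)/(1/16) = 73/9.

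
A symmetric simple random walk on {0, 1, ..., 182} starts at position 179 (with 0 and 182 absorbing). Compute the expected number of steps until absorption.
E[τ | X_0 = 179] = 537

Let v_k = E[τ | X_0 = k]. Boundary: v_0 = v_182 = 0. Recurrence: v_k = 1 + (v_{k-1} + v_{k+1})/2 for 1 ≤ k ≤ 181. The particular solution to v_k − (v_{k-1} + v_{k+1})/2 = 1 is v_k = −k^2. Adding homogeneous solution A + B k and matching boundaries gives v_k = k (182 − k). Substituting k = 179: v_179 = 179 · 3 = 537.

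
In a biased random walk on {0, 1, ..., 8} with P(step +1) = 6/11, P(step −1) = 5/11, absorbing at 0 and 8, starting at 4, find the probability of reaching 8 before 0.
P(hit 8 before 0) = (1 − (5/6)^4) / (1 − (5/6)^8) = 1296/1921

Let u_k denote P(reach 8 before 0 | start at k). Boundary: u_0 = 0, u_8 = 1. Recurrence: u_k = 6/11·u_{k+1} + 5/11·u_{k-1} for 1 ≤ k ≤ 7. Try u_k = A + B·r^k with r = q/p = (5/11)/(6/11) = 5/6. Substitution satisfies the recurrence; boundary conditions give:
  u_k = (1 − r^k) / (1 − r^N) = (1 − (5/6)^4) / (1 − (5/6)^8) = 1296/1921.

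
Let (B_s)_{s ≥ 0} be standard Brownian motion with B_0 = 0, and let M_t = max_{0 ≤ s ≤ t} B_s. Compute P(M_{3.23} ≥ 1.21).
P(M_{3.23} ≥ 1.21) = 2·P(B_{3.23} ≥ 1.21) = 2(1 − Φ(1.21/√3.23)) ≈ 0.5008

By the reflection principle for Brownian motion, P(M_t ≥ a) = 2 · P(B_t ≥ a) for a ≥ 0. Since B_t ~ N(0, t), P(B_t ≥ 1.21) = 1 − Φ(1.21/√t) = 1 − Φ(1.21/√3.23) = 1 − Φ(0.6733). So
  P(M_{3.23} ≥ 1.21) = 2(1 − Φ(0.6733)) ≈ 0.5008.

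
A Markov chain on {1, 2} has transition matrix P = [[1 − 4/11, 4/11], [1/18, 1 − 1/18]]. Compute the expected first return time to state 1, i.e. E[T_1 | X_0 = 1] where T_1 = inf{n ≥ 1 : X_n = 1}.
E[T_1 | X_0 = 1] = 1/π_1 = 83/11

For an irreducible recurrent Markov chain with stationary distribution π, E[T_i | X_0 = i] = 1/π_i (Kac's formula). Here π_1 = (1/18)/(4/11 + 1/18) = (1/18)/(83/198) = 11/83, so E[T_1 | X_0 = 1] = 1/π_1 = (4/11 + 1/18)/(1/18) = (83/198)/(1/18) = 83/11.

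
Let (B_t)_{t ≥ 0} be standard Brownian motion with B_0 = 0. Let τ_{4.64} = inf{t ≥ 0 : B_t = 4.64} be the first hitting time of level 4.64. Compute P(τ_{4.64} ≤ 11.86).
P(τ_{4.64} ≤ 11.86) = 2(1 − Φ(4.64/√11.86)) = 2(1 − Φ(1.3473)) ≈ 0.1779

By the reflection principle for standard BM, P(τ_b ≤ t) = 2 · P(B_t ≥ b). Since B_t ~ N(0, t), P(B_t ≥ 4.64) = 1 − Φ(4.64/√t) = 1 − Φ(4.64/√11.86) = 1 − Φ(1.3473) ≈ 0.08894. Doubling: P(τ_{4.64} ≤ 11.86) ≈ 2 · 0.08894 = 0.17788 ≈ 0.1779.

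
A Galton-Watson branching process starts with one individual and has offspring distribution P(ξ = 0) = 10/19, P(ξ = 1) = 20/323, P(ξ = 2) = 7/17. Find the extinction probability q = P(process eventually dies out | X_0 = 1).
q = 1

Mean offspring μ = 0·10/19 + 1·20/323 + 2·7/17 = 286/323 ≤ 1. For μ ≤ 1 with offspring not concentrated at 1, the Galton-Watson process goes extinct almost surely, so q = 1.
(Algebraic check: The pgf is f(s) = 10/19 + 20/323·s + 7/17·s². The extinction probability q is the smallest fixed point of f in [0, 1]. Setting s = f(s):
  7/17·s² + (20/323 − 1)·s + 10/19 = 0
  7/17·s² − (10/19 + 7/17)·s + 10/19 = 0
which factors as (s − 1)·(7/17·s − 10/19) = 0, giving roots s = 1 and s = (10/19)/(7/17) = 170/133. Since 170/133 ≥ 1, the smallest root in [0, 1] is s = 1.)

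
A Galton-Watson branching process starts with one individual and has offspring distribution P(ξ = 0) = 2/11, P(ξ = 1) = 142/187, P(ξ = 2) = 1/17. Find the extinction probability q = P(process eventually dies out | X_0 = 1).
q = 1

Mean offspring μ = 0·2/11 + 1·142/187 + 2·1/17 = 164/187 ≤ 1. For μ ≤ 1 with offspring not concentrated at 1, the Galton-Watson process goes extinct almost surely, so q = 1.
(Algebraic check: The pgf is f(s) = 2/11 + 142/187·s + 1/17·s². The extinction probability q is the smallest fixed point of f in [0, 1]. Setting s = f(s):
  1/17·s² + (142/187 − 1)·s + 2/11 = 0
  1/17·s² − (2/11 + 1/17)·s + 2/11 = 0
which factors as (s − 1)·(1/17·s − 2/11) = 0, giving roots s = 1 and s = (2/11)/(1/17) = 34/11. Since 34/11 ≥ 1, the smallest root in [0, 1] is s = 1.)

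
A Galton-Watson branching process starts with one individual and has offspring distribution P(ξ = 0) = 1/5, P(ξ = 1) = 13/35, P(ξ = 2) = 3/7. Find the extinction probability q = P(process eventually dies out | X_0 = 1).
q = 7/15

The pgf is f(s) = 1/5 + 13/35·s + 3/7·s². The extinction probability q is the smallest fixed point of f in [0, 1]. Setting s = f(s):
  3/7·s² + (13/35 − 1)·s + 1/5 = 0
  3/7·s² − (1/5 + 3/7)·s + 1/5 = 0
which factors as (s − 1)·(3/7·s − 1/5) = 0, giving roots s = 1 and s = (1/5)/(3/7) = 7/15.
Mean offspring μ = 13/35 + 2·3/7 = 43/35 > 1 (supercritical), so q < 1. The extinction probability is the smaller root: q = (1/5)/(3/7) = 7/15.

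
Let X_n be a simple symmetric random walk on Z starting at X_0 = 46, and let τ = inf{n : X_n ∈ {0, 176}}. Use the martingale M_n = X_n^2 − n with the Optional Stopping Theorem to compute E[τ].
E[τ] = 5980

M_n = X_n^2 − n is a martingale (since E[X_{n+1}^2 | F_n] = X_n^2 + 1). By OST (τ has finite mean in a bounded region), E[M_τ] = E[M_0] = X_0^2 − 0 = 46^2 = 2116. Also E[M_τ] = E[X_τ^2] − E[τ]. The walk exits at 0 or 176, with P(hit 176 first) = 46/176, so E[X_τ^2] = 176^2 · 46/176 + 0 = 8096. Thus E[τ] = E[X_τ^2] − E[M_τ] = 8096 − 2116 = 5980 = 46(176 − 46) = 5980.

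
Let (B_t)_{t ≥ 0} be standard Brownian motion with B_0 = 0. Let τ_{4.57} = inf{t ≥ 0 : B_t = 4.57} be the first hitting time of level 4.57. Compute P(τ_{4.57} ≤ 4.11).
P(τ_{4.57} ≤ 4.11) = 2(1 − Φ(4.57/√4.11)) = 2(1 − Φ(2.2542)) ≈ 0.0242

By the reflection principle for standard BM, P(τ_b ≤ t) = 2 · P(B_t ≥ b). Since B_t ~ N(0, t), P(B_t ≥ 4.57) = 1 − Φ(4.57/√t) = 1 − Φ(4.57/√4.11) = 1 − Φ(2.2542) ≈ 0.01209. Doubling: P(τ_{4.57} ≤ 4.11) ≈ 2 · 0.01209 = 0.02418 ≈ 0.0242.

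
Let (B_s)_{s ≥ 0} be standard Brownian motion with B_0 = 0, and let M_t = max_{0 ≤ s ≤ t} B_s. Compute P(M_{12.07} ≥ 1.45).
P(M_{12.07} ≥ 1.45) = 2·P(B_{12.07} ≥ 1.45) = 2(1 − Φ(1.45/√12.07)) ≈ 0.6764

By the reflection principle for Brownian motion, P(M_t ≥ a) = 2 · P(B_t ≥ a) for a ≥ 0. Since B_t ~ N(0, t), P(B_t ≥ 1.45) = 1 − Φ(1.45/√t) = 1 − Φ(1.45/√12.07) = 1 − Φ(0.4174). So
  P(M_{12.07} ≥ 1.45) = 2(1 − Φ(0.4174)) ≈ 0.6764.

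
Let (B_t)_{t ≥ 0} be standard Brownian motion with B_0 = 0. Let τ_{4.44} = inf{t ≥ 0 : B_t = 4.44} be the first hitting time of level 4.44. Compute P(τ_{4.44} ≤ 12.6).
P(τ_{4.44} ≤ 12.6) = 2(1 − Φ(4.44/√12.6)) = 2(1 − Φ(1.2508)) ≈ 0.2110

By the reflection principle for standard BM, P(τ_b ≤ t) = 2 · P(B_t ≥ b). Since B_t ~ N(0, t), P(B_t ≥ 4.44) = 1 − Φ(4.44/√t) = 1 − Φ(4.44/√12.6) = 1 − Φ(1.2508) ≈ 0.10550. Doubling: P(τ_{4.44} ≤ 12.6) ≈ 2 · 0.10550 = 0.21100 ≈ 0.2110.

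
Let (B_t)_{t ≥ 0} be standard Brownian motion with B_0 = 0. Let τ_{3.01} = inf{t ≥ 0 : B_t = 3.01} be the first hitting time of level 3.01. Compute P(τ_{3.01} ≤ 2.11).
P(τ_{3.01} ≤ 2.11) = 2(1 − Φ(3.01/√2.11)) = 2(1 − Φ(2.0722)) ≈ 0.0382

By the reflection principle for standard BM, P(τ_b ≤ t) = 2 · P(B_t ≥ b). Since B_t ~ N(0, t), P(B_t ≥ 3.01) = 1 − Φ(3.01/√t) = 1 − Φ(3.01/√2.11) = 1 − Φ(2.0722) ≈ 0.01912. Doubling: P(τ_{3.01} ≤ 2.11) ≈ 2 · 0.01912 = 0.03824 ≈ 0.0382.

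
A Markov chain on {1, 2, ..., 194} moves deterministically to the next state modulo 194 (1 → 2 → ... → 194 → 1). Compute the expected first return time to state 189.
E[T_189 | X_0 = 189] = 194

The chain cycles deterministically, so starting at state 189 it returns in exactly 194 steps. Equivalently, the stationary distribution is uniform π_j = 1/194 for every state j, so by Kac's formula E[T_189] = 1/π_189 = 194.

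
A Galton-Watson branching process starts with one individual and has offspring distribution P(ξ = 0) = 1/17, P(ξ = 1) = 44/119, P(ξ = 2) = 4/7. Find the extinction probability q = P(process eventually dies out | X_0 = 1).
q = 7/68

The pgf is f(s) = 1/17 + 44/119·s + 4/7·s². The extinction probability q is the smallest fixed point of f in [0, 1]. Setting s = f(s):
  4/7·s² + (44/119 − 1)·s + 1/17 = 0
  4/7·s² − (1/17 + 4/7)·s + 1/17 = 0
which factors as (s − 1)·(4/7·s − 1/17) = 0, giving roots s = 1 and s = (1/17)/(4/7) = 7/68.
Mean offspring μ = 44/119 + 2·4/7 = 180/119 > 1 (supercritical), so q < 1. The extinction probability is the smaller root: q = (1/17)/(4/7) = 7/68.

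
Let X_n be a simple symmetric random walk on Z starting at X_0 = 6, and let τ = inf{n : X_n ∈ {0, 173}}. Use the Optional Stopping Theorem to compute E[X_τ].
E[X_τ] = 6

X_n is a martingale and τ is a bounded-mean stopping time (indeed τ is finite a.s. with bounded expectation since the walk is in a bounded region). By the OST, E[X_τ] = E[X_0] = 6. Equivalently: E[X_τ] = 173 · P(hit 173 first) + 0 · P(hit 0 first) = 173 · (6/173) = 6.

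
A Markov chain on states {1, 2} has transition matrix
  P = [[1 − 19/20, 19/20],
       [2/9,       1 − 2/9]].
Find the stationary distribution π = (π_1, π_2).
π_1 = 40/211, π_2 = 171/211

Solve πP = π with π_1 + π_2 = 1. From πP = π: π_1 · (1 − 19/20) + π_2 · 2/9 = π_1 ⇒ π_2 · 2/9 = π_1 · 19/20 ⇒ π_2/π_1 = (19/20)/(2/9) = 171/40. Together with π_1 + π_2 = 1:
  π_1 = (2/9)/(19/20 + 2/9) = (2/9)/(211/180) = 40/211,
  π_2 = (19/20)/(19/20 + 2/9) = (19/20)/(211/180) = 171/211.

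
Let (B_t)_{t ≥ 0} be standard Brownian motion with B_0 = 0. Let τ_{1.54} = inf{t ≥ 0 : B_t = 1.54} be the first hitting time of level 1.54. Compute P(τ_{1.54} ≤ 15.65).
P(τ_{1.54} ≤ 15.65) = 2(1 − Φ(1.54/√15.65)) = 2(1 − Φ(0.3893)) ≈ 0.6971

By the reflection principle for standard BM, P(τ_b ≤ t) = 2 · P(B_t ≥ b). Since B_t ~ N(0, t), P(B_t ≥ 1.54) = 1 − Φ(1.54/√t) = 1 − Φ(1.54/√15.65) = 1 − Φ(0.3893) ≈ 0.34853. Doubling: P(τ_{1.54} ≤ 15.65) ≈ 2 · 0.34853 = 0.69706 ≈ 0.6971.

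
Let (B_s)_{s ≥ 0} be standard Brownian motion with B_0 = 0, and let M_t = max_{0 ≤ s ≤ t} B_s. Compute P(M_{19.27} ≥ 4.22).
P(M_{19.27} ≥ 4.22) = 2·P(B_{19.27} ≥ 4.22) = 2(1 − Φ(4.22/√19.27)) ≈ 0.3364

By the reflection principle for Brownian motion, P(M_t ≥ a) = 2 · P(B_t ≥ a) for a ≥ 0. Since B_t ~ N(0, t), P(B_t ≥ 4.22) = 1 − Φ(4.22/√t) = 1 − Φ(4.22/√19.27) = 1 − Φ(0.9613). So
  P(M_{19.27} ≥ 4.22) = 2(1 − Φ(0.9613)) ≈ 0.3364.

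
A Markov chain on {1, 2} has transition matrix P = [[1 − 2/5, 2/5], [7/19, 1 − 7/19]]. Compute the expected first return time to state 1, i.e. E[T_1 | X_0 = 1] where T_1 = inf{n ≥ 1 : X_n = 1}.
E[T_1 | X_0 = 1] = 1/π_1 = 73/35

For an irreducible recurrent Markov chain with stationary distribution π, E[T_i | X_0 = i] = 1/π_i (Kac's formula). Here π_1 = (7/19)/(2/5 + 7/19) = (7/19)/(73/95) = 35/73, so E[T_1 | X_0 = 1] = 1/π_1 = (2/5 + 7/19)/(7/19) = (73/95)/(7/19) = 73/35.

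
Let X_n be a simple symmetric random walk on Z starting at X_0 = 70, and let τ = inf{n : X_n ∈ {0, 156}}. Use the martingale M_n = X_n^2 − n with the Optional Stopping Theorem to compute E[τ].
E[τ] = 6020

M_n = X_n^2 − n is a martingale (since E[X_{n+1}^2 | F_n] = X_n^2 + 1). By OST (τ has finite mean in a bounded region), E[M_τ] = E[M_0] = X_0^2 − 0 = 70^2 = 4900. Also E[M_τ] = E[X_τ^2] − E[τ]. The walk exits at 0 or 156, with P(hit 156 first) = 70/156, so E[X_τ^2] = 156^2 · 70/156 + 0 = 10920. Thus E[τ] = E[X_τ^2] − E[M_τ] = 10920 − 4900 = 6020 = 70(156 − 70) = 6020.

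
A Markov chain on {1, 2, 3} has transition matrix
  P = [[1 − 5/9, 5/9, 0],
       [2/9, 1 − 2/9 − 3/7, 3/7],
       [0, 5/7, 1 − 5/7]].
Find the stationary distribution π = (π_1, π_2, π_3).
π = (1/5, 1/2, 3/10)

This is a birth-death chain on three states, which satisfies detailed balance: π_1 · P_{12} = π_2 · P_{21} and π_2 · P_{23} = π_3 · P_{32}.
From π_1 · 5/9 = π_2 · 2/9: π_2/π_1 = (5/9)/(2/9) = 5/2.
From π_2 · 3/7 = π_3 · 5/7: π_3/π_2 = (3/7)/(5/7) = 3/5.
Take π_1 proportional to 1; then unnormalized π = (1, 5/2, 3/2). Normalize by dividing by the sum 5:
  π = (1/5, 1/2, 3/10).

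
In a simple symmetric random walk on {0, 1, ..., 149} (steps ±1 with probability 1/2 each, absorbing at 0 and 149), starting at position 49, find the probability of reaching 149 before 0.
P(hit 149 before 0) = 49/149

Let u_k = P(hit 149 before 0 | start at k). Then u_0 = 0, u_149 = 1, and u_k = u_{k-1}/2 + u_{k+1}/2 for 1 ≤ k ≤ 148. This harmonic recurrence is solved by u_k = k/149, giving u_49 = 49/149.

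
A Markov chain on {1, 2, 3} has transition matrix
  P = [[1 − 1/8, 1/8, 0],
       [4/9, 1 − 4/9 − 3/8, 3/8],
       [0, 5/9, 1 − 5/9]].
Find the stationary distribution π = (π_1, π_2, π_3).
π = (1280/1883, 360/1883, 243/1883)

This is a birth-death chain on three states, which satisfies detailed balance: π_1 · P_{12} = π_2 · P_{21} and π_2 · P_{23} = π_3 · P_{32}.
From π_1 · 1/8 = π_2 · 4/9: π_2/π_1 = (1/8)/(4/9) = 9/32.
From π_2 · 3/8 = π_3 · 5/9: π_3/π_2 = (3/8)/(5/9) = 27/40.
Take π_1 proportional to 1; then unnormalized π = (1, 9/32, 243/1280). Normalize by dividing by the sum 1883/1280:
  π = (1280/1883, 360/1883, 243/1883).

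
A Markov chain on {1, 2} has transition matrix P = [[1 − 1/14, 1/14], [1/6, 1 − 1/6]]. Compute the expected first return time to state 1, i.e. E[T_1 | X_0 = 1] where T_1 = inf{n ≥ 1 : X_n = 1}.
E[T_1 | X_0 = 1] = 1/π_1 = 10/7

For an irreducible recurrent Markov chain with stationary distribution π, E[T_i | X_0 = i] = 1/π_i (Kac's formula). Here π_1 = (1/6)/(1/14 + 1/6) = (1/6)/(5/21) = 7/10, so E[T_1 | X_0 = 1] = 1/π_1 = (1/14 + 1/6)/(1/6) = (5/21)/(1/6) = 10/7.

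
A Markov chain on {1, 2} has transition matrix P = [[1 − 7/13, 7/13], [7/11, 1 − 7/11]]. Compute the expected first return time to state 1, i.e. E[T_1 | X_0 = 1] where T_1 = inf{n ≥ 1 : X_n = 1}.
E[T_1 | X_0 = 1] = 1/π_1 = 24/13

For an irreducible recurrent Markov chain with stationary distribution π, E[T_i | X_0 = i] = 1/π_i (Kac's formula). Here π_1 = (7/11)/(7/13 + 7/11) = (7/11)/(168/143) = 13/24, so E[T_1 | X_0 = 1] = 1/π_1 = (7/13 + 7/11)/(7/11) = (168/143)/(7/11) = 24/13.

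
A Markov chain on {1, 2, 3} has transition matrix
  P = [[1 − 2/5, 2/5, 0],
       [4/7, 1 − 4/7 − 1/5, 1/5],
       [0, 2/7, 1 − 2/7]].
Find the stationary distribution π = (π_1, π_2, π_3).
π = (100/219, 70/219, 49/219)

This is a birth-death chain on three states, which satisfies detailed balance: π_1 · P_{12} = π_2 · P_{21} and π_2 · P_{23} = π_3 · P_{32}.
From π_1 · 2/5 = π_2 · 4/7: π_2/π_1 = (2/5)/(4/7) = 7/10.
From π_2 · 1/5 = π_3 · 2/7: π_3/π_2 = (1/5)/(2/7) = 7/10.
Take π_1 proportional to 1; then unnormalized π = (1, 7/10, 49/100). Normalize by dividing by the sum 219/100:
  π = (100/219, 70/219, 49/219).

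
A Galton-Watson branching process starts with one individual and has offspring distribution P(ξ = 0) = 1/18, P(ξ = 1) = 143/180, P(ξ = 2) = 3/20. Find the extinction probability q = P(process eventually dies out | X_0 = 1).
q = 10/27

The pgf is f(s) = 1/18 + 143/180·s + 3/20·s². The extinction probability q is the smallest fixed point of f in [0, 1]. Setting s = f(s):
  3/20·s² + (143/180 − 1)·s + 1/18 = 0
  3/20·s² − (1/18 + 3/20)·s + 1/18 = 0
which factors as (s − 1)·(3/20·s − 1/18) = 0, giving roots s = 1 and s = (1/18)/(3/20) = 10/27.
Mean offspring μ = 143/180 + 2·3/20 = 197/180 > 1 (supercritical), so q < 1. The extinction probability is the smaller root: q = (1/18)/(3/20) = 10/27.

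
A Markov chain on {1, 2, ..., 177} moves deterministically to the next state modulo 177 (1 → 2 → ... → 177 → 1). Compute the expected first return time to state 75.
E[T_75 | X_0 = 75] = 177

The chain cycles deterministically, so starting at state 75 it returns in exactly 177 steps. Equivalently, the stationary distribution is uniform π_j = 1/177 for every state j, so by Kac's formula E[T_75] = 1/π_75 = 177.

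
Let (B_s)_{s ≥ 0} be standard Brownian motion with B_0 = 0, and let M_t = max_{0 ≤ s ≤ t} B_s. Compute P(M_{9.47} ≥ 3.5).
P(M_{9.47} ≥ 3.5) = 2·P(B_{9.47} ≥ 3.5) = 2(1 − Φ(3.5/√9.47)) ≈ 0.2554

By the reflection principle for Brownian motion, P(M_t ≥ a) = 2 · P(B_t ≥ a) for a ≥ 0. Since B_t ~ N(0, t), P(B_t ≥ 3.5) = 1 − Φ(3.5/√t) = 1 − Φ(3.5/√9.47) = 1 − Φ(1.1373). So
  P(M_{9.47} ≥ 3.5) = 2(1 − Φ(1.1373)) ≈ 0.2554.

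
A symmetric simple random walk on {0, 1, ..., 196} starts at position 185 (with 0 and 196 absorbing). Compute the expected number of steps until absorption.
E[τ | X_0 = 185] = 2035

Let v_k = E[τ | X_0 = k]. Boundary: v_0 = v_196 = 0. Recurrence: v_k = 1 + (v_{k-1} + v_{k+1})/2 for 1 ≤ k ≤ 195. The particular solution to v_k − (v_{k-1} + v_{k+1})/2 = 1 is v_k = −k^2. Adding homogeneous solution A + B k and matching boundaries gives v_k = k (196 − k). Substituting k = 185: v_185 = 185 · 11 = 2035.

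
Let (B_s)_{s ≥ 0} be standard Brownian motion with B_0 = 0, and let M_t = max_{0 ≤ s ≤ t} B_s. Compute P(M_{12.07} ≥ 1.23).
P(M_{12.07} ≥ 1.23) = 2·P(B_{12.07} ≥ 1.23) = 2(1 − Φ(1.23/√12.07)) ≈ 0.7233

By the reflection principle for Brownian motion, P(M_t ≥ a) = 2 · P(B_t ≥ a) for a ≥ 0. Since B_t ~ N(0, t), P(B_t ≥ 1.23) = 1 − Φ(1.23/√t) = 1 − Φ(1.23/√12.07) = 1 − Φ(0.3540). So
  P(M_{12.07} ≥ 1.23) = 2(1 − Φ(0.3540)) ≈ 0.7233.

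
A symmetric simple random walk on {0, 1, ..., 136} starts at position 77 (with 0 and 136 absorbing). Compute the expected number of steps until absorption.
E[τ | X_0 = 77] = 4543

Let v_k = E[τ | X_0 = k]. Boundary: v_0 = v_136 = 0. Recurrence: v_k = 1 + (v_{k-1} + v_{k+1})/2 for 1 ≤ k ≤ 135. The particular solution to v_k − (v_{k-1} + v_{k+1})/2 = 1 is v_k = −k^2. Adding homogeneous solution A + B k and matching boundaries gives v_k = k (136 − k). Substituting k = 77: v_77 = 77 · 59 = 4543.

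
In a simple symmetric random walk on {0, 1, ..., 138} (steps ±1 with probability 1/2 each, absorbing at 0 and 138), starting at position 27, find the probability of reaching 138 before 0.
P(hit 138 before 0) = 27/138 = 9/46

Let u_k = P(hit 138 before 0 | start at k). Then u_0 = 0, u_138 = 1, and u_k = u_{k-1}/2 + u_{k+1}/2 for 1 ≤ k ≤ 137. This harmonic recurrence is solved by u_k = k/138, giving u_27 = 27/138 = 9/46.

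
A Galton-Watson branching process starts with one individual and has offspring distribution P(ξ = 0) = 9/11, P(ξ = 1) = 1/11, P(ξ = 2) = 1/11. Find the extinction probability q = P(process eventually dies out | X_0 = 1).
q = 1

Mean offspring μ = 0·9/11 + 1·1/11 + 2·1/11 = 3/11 ≤ 1. For μ ≤ 1 with offspring not concentrated at 1, the Galton-Watson process goes extinct almost surely, so q = 1.
(Algebraic check: The pgf is f(s) = 9/11 + 1/11·s + 1/11·s². The extinction probability q is the smallest fixed point of f in [0, 1]. Setting s = f(s):
  1/11·s² + (1/11 − 1)·s + 9/11 = 0
  1/11·s² − (9/11 + 1/11)·s + 9/11 = 0
which factors as (s − 1)·(1/11·s − 9/11) = 0, giving roots s = 1 and s = (9/11)/(1/11) = 9. Since 9 ≥ 1, the smallest root in [0, 1] is s = 1.)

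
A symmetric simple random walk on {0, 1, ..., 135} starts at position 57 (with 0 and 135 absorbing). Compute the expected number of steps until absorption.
E[τ | X_0 = 57] = 4446

Let v_k = E[τ | X_0 = k]. Boundary: v_0 = v_135 = 0. Recurrence: v_k = 1 + (v_{k-1} + v_{k+1})/2 for 1 ≤ k ≤ 134. The particular solution to v_k − (v_{k-1} + v_{k+1})/2 = 1 is v_k = −k^2. Adding homogeneous solution A + B k and matching boundaries gives v_k = k (135 − k). Substituting k = 57: v_57 = 57 · 78 = 4446.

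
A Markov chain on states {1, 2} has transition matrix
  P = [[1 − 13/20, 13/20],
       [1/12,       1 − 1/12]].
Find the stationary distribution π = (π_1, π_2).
π_1 = 5/44, π_2 = 39/44

Solve πP = π with π_1 + π_2 = 1. From πP = π: π_1 · (1 − 13/20) + π_2 · 1/12 = π_1 ⇒ π_2 · 1/12 = π_1 · 13/20 ⇒ π_2/π_1 = (13/20)/(1/12) = 39/5. Together with π_1 + π_2 = 1:
  π_1 = (1/12)/(13/20 + 1/12) = (1/12)/(11/15) = 5/44,
  π_2 = (13/20)/(13/20 + 1/12) = (13/20)/(11/15) = 39/44.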